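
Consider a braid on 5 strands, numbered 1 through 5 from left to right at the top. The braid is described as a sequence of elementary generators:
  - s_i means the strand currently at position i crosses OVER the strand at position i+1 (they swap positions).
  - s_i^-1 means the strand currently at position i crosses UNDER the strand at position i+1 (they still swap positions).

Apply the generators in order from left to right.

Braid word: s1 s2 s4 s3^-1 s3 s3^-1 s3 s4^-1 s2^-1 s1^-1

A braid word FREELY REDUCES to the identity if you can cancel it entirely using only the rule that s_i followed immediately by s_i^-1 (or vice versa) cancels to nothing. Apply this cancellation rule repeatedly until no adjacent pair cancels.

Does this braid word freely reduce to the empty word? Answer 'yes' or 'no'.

Gen 1 (s1): push. Stack: [s1]
Gen 2 (s2): push. Stack: [s1 s2]
Gen 3 (s4): push. Stack: [s1 s2 s4]
Gen 4 (s3^-1): push. Stack: [s1 s2 s4 s3^-1]
Gen 5 (s3): cancels prior s3^-1. Stack: [s1 s2 s4]
Gen 6 (s3^-1): push. Stack: [s1 s2 s4 s3^-1]
Gen 7 (s3): cancels prior s3^-1. Stack: [s1 s2 s4]
Gen 8 (s4^-1): cancels prior s4. Stack: [s1 s2]
Gen 9 (s2^-1): cancels prior s2. Stack: [s1]
Gen 10 (s1^-1): cancels prior s1. Stack: []
Reduced word: (empty)

Answer: yes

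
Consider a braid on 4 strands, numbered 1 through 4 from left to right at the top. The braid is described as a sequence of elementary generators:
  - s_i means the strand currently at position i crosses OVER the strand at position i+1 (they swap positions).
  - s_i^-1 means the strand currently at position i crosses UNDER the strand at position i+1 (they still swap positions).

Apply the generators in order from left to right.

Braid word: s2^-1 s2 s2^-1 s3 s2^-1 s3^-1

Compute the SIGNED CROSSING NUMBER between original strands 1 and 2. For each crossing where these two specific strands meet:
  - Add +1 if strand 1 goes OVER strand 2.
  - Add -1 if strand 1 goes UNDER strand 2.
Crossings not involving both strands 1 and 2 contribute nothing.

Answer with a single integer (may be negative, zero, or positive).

Answer: 0

Derivation:
Gen 1: crossing 2x3. Both 1&2? no. Sum: 0
Gen 2: crossing 3x2. Both 1&2? no. Sum: 0
Gen 3: crossing 2x3. Both 1&2? no. Sum: 0
Gen 4: crossing 2x4. Both 1&2? no. Sum: 0
Gen 5: crossing 3x4. Both 1&2? no. Sum: 0
Gen 6: crossing 3x2. Both 1&2? no. Sum: 0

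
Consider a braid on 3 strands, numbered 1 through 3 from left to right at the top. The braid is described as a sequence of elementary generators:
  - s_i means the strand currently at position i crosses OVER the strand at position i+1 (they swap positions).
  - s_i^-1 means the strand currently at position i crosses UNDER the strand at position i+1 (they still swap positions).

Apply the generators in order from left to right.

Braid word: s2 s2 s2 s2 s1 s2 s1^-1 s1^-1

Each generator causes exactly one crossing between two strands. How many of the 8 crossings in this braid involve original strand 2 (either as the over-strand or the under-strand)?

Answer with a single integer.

Answer: 7

Derivation:
Gen 1: crossing 2x3. Involves strand 2? yes. Count so far: 1
Gen 2: crossing 3x2. Involves strand 2? yes. Count so far: 2
Gen 3: crossing 2x3. Involves strand 2? yes. Count so far: 3
Gen 4: crossing 3x2. Involves strand 2? yes. Count so far: 4
Gen 5: crossing 1x2. Involves strand 2? yes. Count so far: 5
Gen 6: crossing 1x3. Involves strand 2? no. Count so far: 5
Gen 7: crossing 2x3. Involves strand 2? yes. Count so far: 6
Gen 8: crossing 3x2. Involves strand 2? yes. Count so far: 7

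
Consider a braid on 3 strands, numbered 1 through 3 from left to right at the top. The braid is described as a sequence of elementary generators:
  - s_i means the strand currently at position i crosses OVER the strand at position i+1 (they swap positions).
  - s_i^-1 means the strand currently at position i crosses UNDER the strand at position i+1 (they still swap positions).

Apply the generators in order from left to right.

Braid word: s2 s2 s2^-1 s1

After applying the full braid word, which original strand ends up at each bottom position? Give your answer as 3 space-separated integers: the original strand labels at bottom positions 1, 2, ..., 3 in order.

Answer: 3 1 2

Derivation:
Gen 1 (s2): strand 2 crosses over strand 3. Perm now: [1 3 2]
Gen 2 (s2): strand 3 crosses over strand 2. Perm now: [1 2 3]
Gen 3 (s2^-1): strand 2 crosses under strand 3. Perm now: [1 3 2]
Gen 4 (s1): strand 1 crosses over strand 3. Perm now: [3 1 2]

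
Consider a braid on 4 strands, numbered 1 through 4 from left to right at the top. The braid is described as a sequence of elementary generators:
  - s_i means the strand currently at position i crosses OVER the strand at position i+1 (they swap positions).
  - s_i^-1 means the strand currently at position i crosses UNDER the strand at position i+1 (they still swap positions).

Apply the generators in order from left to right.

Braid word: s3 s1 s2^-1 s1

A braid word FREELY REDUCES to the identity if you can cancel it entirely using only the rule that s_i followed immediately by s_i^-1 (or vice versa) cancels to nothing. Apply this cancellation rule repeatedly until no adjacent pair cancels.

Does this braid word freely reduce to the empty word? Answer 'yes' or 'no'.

Answer: no

Derivation:
Gen 1 (s3): push. Stack: [s3]
Gen 2 (s1): push. Stack: [s3 s1]
Gen 3 (s2^-1): push. Stack: [s3 s1 s2^-1]
Gen 4 (s1): push. Stack: [s3 s1 s2^-1 s1]
Reduced word: s3 s1 s2^-1 s1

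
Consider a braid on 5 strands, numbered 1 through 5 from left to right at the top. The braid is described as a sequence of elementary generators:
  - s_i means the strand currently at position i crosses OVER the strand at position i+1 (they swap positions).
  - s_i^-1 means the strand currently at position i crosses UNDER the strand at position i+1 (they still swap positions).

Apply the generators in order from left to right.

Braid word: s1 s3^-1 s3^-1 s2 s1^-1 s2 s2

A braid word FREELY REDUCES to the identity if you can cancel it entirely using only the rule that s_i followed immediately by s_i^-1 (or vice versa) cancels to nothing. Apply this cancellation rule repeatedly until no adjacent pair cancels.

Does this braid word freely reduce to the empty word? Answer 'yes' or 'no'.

Answer: no

Derivation:
Gen 1 (s1): push. Stack: [s1]
Gen 2 (s3^-1): push. Stack: [s1 s3^-1]
Gen 3 (s3^-1): push. Stack: [s1 s3^-1 s3^-1]
Gen 4 (s2): push. Stack: [s1 s3^-1 s3^-1 s2]
Gen 5 (s1^-1): push. Stack: [s1 s3^-1 s3^-1 s2 s1^-1]
Gen 6 (s2): push. Stack: [s1 s3^-1 s3^-1 s2 s1^-1 s2]
Gen 7 (s2): push. Stack: [s1 s3^-1 s3^-1 s2 s1^-1 s2 s2]
Reduced word: s1 s3^-1 s3^-1 s2 s1^-1 s2 s2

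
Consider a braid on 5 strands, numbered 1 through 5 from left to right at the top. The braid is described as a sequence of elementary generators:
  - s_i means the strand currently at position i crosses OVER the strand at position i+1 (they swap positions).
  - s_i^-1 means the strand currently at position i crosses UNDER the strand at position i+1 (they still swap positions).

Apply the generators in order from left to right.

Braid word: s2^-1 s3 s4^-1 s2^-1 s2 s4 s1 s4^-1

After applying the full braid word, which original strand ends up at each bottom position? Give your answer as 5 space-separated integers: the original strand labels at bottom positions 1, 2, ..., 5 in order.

Gen 1 (s2^-1): strand 2 crosses under strand 3. Perm now: [1 3 2 4 5]
Gen 2 (s3): strand 2 crosses over strand 4. Perm now: [1 3 4 2 5]
Gen 3 (s4^-1): strand 2 crosses under strand 5. Perm now: [1 3 4 5 2]
Gen 4 (s2^-1): strand 3 crosses under strand 4. Perm now: [1 4 3 5 2]
Gen 5 (s2): strand 4 crosses over strand 3. Perm now: [1 3 4 5 2]
Gen 6 (s4): strand 5 crosses over strand 2. Perm now: [1 3 4 2 5]
Gen 7 (s1): strand 1 crosses over strand 3. Perm now: [3 1 4 2 5]
Gen 8 (s4^-1): strand 2 crosses under strand 5. Perm now: [3 1 4 5 2]

Answer: 3 1 4 5 2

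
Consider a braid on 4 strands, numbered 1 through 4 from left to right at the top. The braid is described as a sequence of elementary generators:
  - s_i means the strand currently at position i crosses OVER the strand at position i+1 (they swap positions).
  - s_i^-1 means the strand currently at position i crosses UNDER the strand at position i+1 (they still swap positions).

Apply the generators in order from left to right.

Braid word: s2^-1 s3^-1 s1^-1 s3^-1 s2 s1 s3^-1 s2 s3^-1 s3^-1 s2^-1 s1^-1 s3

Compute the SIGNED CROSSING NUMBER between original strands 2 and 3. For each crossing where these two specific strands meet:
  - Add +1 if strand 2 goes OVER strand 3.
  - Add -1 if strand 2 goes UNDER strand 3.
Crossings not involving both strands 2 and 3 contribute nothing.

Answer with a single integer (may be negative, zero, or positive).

Answer: -3

Derivation:
Gen 1: 2 under 3. Both 2&3? yes. Contrib: -1. Sum: -1
Gen 2: crossing 2x4. Both 2&3? no. Sum: -1
Gen 3: crossing 1x3. Both 2&3? no. Sum: -1
Gen 4: crossing 4x2. Both 2&3? no. Sum: -1
Gen 5: crossing 1x2. Both 2&3? no. Sum: -1
Gen 6: 3 over 2. Both 2&3? yes. Contrib: -1. Sum: -2
Gen 7: crossing 1x4. Both 2&3? no. Sum: -2
Gen 8: crossing 3x4. Both 2&3? no. Sum: -2
Gen 9: crossing 3x1. Both 2&3? no. Sum: -2
Gen 10: crossing 1x3. Both 2&3? no. Sum: -2
Gen 11: crossing 4x3. Both 2&3? no. Sum: -2
Gen 12: 2 under 3. Both 2&3? yes. Contrib: -1. Sum: -3
Gen 13: crossing 4x1. Both 2&3? no. Sum: -3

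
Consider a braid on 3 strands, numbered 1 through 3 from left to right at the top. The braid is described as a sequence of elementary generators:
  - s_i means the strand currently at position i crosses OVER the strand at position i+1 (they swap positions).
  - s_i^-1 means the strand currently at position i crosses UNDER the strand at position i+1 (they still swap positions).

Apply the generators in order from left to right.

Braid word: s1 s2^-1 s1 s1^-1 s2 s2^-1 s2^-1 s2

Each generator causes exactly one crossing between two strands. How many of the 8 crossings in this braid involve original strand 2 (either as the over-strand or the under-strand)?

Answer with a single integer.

Answer: 3

Derivation:
Gen 1: crossing 1x2. Involves strand 2? yes. Count so far: 1
Gen 2: crossing 1x3. Involves strand 2? no. Count so far: 1
Gen 3: crossing 2x3. Involves strand 2? yes. Count so far: 2
Gen 4: crossing 3x2. Involves strand 2? yes. Count so far: 3
Gen 5: crossing 3x1. Involves strand 2? no. Count so far: 3
Gen 6: crossing 1x3. Involves strand 2? no. Count so far: 3
Gen 7: crossing 3x1. Involves strand 2? no. Count so far: 3
Gen 8: crossing 1x3. Involves strand 2? no. Count so far: 3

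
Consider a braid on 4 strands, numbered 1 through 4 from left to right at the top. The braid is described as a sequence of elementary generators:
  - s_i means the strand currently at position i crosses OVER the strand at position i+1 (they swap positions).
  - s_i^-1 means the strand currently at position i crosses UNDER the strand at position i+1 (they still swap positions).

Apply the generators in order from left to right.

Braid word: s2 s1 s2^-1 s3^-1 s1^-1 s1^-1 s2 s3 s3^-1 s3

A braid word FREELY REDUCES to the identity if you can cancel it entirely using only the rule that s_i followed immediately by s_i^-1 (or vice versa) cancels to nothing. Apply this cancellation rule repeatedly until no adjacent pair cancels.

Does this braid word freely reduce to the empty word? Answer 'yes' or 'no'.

Gen 1 (s2): push. Stack: [s2]
Gen 2 (s1): push. Stack: [s2 s1]
Gen 3 (s2^-1): push. Stack: [s2 s1 s2^-1]
Gen 4 (s3^-1): push. Stack: [s2 s1 s2^-1 s3^-1]
Gen 5 (s1^-1): push. Stack: [s2 s1 s2^-1 s3^-1 s1^-1]
Gen 6 (s1^-1): push. Stack: [s2 s1 s2^-1 s3^-1 s1^-1 s1^-1]
Gen 7 (s2): push. Stack: [s2 s1 s2^-1 s3^-1 s1^-1 s1^-1 s2]
Gen 8 (s3): push. Stack: [s2 s1 s2^-1 s3^-1 s1^-1 s1^-1 s2 s3]
Gen 9 (s3^-1): cancels prior s3. Stack: [s2 s1 s2^-1 s3^-1 s1^-1 s1^-1 s2]
Gen 10 (s3): push. Stack: [s2 s1 s2^-1 s3^-1 s1^-1 s1^-1 s2 s3]
Reduced word: s2 s1 s2^-1 s3^-1 s1^-1 s1^-1 s2 s3

Answer: no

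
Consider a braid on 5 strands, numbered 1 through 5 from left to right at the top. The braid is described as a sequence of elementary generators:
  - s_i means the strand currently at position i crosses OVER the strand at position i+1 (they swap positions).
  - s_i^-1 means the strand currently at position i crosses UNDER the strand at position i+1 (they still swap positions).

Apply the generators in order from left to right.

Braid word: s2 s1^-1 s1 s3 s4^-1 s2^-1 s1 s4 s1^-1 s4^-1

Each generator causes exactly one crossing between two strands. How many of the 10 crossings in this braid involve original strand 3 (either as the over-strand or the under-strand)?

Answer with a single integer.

Answer: 4

Derivation:
Gen 1: crossing 2x3. Involves strand 3? yes. Count so far: 1
Gen 2: crossing 1x3. Involves strand 3? yes. Count so far: 2
Gen 3: crossing 3x1. Involves strand 3? yes. Count so far: 3
Gen 4: crossing 2x4. Involves strand 3? no. Count so far: 3
Gen 5: crossing 2x5. Involves strand 3? no. Count so far: 3
Gen 6: crossing 3x4. Involves strand 3? yes. Count so far: 4
Gen 7: crossing 1x4. Involves strand 3? no. Count so far: 4
Gen 8: crossing 5x2. Involves strand 3? no. Count so far: 4
Gen 9: crossing 4x1. Involves strand 3? no. Count so far: 4
Gen 10: crossing 2x5. Involves strand 3? no. Count so far: 4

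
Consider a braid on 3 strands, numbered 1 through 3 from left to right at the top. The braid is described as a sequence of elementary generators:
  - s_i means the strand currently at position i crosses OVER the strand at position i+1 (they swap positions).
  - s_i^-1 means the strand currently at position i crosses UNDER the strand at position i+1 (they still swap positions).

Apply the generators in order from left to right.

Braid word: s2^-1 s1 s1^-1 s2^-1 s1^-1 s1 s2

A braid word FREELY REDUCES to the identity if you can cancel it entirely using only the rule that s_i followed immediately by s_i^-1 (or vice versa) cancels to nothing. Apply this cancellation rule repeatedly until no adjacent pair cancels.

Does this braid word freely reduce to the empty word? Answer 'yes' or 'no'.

Answer: no

Derivation:
Gen 1 (s2^-1): push. Stack: [s2^-1]
Gen 2 (s1): push. Stack: [s2^-1 s1]
Gen 3 (s1^-1): cancels prior s1. Stack: [s2^-1]
Gen 4 (s2^-1): push. Stack: [s2^-1 s2^-1]
Gen 5 (s1^-1): push. Stack: [s2^-1 s2^-1 s1^-1]
Gen 6 (s1): cancels prior s1^-1. Stack: [s2^-1 s2^-1]
Gen 7 (s2): cancels prior s2^-1. Stack: [s2^-1]
Reduced word: s2^-1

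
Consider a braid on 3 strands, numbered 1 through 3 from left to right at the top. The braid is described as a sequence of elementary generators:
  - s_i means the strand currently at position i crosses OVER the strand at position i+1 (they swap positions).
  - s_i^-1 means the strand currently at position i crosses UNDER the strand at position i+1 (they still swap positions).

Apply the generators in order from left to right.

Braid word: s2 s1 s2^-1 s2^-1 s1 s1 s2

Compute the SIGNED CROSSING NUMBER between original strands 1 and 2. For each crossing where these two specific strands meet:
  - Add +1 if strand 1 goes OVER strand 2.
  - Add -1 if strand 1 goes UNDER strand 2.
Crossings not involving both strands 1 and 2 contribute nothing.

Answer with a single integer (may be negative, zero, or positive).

Answer: 1

Derivation:
Gen 1: crossing 2x3. Both 1&2? no. Sum: 0
Gen 2: crossing 1x3. Both 1&2? no. Sum: 0
Gen 3: 1 under 2. Both 1&2? yes. Contrib: -1. Sum: -1
Gen 4: 2 under 1. Both 1&2? yes. Contrib: +1. Sum: 0
Gen 5: crossing 3x1. Both 1&2? no. Sum: 0
Gen 6: crossing 1x3. Both 1&2? no. Sum: 0
Gen 7: 1 over 2. Both 1&2? yes. Contrib: +1. Sum: 1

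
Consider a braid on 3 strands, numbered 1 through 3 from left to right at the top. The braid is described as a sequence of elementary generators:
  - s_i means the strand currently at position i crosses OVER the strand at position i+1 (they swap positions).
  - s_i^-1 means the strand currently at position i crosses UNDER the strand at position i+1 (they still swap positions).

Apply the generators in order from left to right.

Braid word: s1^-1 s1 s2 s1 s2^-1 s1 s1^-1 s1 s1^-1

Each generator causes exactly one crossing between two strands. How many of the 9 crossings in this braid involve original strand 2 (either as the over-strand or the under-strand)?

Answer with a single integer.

Gen 1: crossing 1x2. Involves strand 2? yes. Count so far: 1
Gen 2: crossing 2x1. Involves strand 2? yes. Count so far: 2
Gen 3: crossing 2x3. Involves strand 2? yes. Count so far: 3
Gen 4: crossing 1x3. Involves strand 2? no. Count so far: 3
Gen 5: crossing 1x2. Involves strand 2? yes. Count so far: 4
Gen 6: crossing 3x2. Involves strand 2? yes. Count so far: 5
Gen 7: crossing 2x3. Involves strand 2? yes. Count so far: 6
Gen 8: crossing 3x2. Involves strand 2? yes. Count so far: 7
Gen 9: crossing 2x3. Involves strand 2? yes. Count so far: 8

Answer: 8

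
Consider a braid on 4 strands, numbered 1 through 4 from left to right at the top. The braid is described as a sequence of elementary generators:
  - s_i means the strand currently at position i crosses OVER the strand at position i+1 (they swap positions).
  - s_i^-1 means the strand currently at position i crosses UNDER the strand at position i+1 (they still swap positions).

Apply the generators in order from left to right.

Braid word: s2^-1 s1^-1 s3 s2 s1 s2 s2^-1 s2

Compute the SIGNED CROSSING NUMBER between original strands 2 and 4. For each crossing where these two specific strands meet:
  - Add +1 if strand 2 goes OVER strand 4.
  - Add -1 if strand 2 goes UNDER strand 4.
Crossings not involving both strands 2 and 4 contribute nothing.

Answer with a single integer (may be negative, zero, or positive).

Answer: 1

Derivation:
Gen 1: crossing 2x3. Both 2&4? no. Sum: 0
Gen 2: crossing 1x3. Both 2&4? no. Sum: 0
Gen 3: 2 over 4. Both 2&4? yes. Contrib: +1. Sum: 1
Gen 4: crossing 1x4. Both 2&4? no. Sum: 1
Gen 5: crossing 3x4. Both 2&4? no. Sum: 1
Gen 6: crossing 3x1. Both 2&4? no. Sum: 1
Gen 7: crossing 1x3. Both 2&4? no. Sum: 1
Gen 8: crossing 3x1. Both 2&4? no. Sum: 1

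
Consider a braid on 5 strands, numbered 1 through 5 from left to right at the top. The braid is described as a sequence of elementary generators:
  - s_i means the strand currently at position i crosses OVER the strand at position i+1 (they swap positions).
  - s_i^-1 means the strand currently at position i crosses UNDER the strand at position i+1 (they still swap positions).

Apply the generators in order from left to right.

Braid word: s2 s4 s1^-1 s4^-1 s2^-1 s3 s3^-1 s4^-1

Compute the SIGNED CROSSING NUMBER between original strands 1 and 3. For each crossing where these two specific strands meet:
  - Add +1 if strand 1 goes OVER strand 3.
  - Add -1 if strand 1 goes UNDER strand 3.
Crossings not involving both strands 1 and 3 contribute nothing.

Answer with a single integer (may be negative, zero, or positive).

Answer: -1

Derivation:
Gen 1: crossing 2x3. Both 1&3? no. Sum: 0
Gen 2: crossing 4x5. Both 1&3? no. Sum: 0
Gen 3: 1 under 3. Both 1&3? yes. Contrib: -1. Sum: -1
Gen 4: crossing 5x4. Both 1&3? no. Sum: -1
Gen 5: crossing 1x2. Both 1&3? no. Sum: -1
Gen 6: crossing 1x4. Both 1&3? no. Sum: -1
Gen 7: crossing 4x1. Both 1&3? no. Sum: -1
Gen 8: crossing 4x5. Both 1&3? no. Sum: -1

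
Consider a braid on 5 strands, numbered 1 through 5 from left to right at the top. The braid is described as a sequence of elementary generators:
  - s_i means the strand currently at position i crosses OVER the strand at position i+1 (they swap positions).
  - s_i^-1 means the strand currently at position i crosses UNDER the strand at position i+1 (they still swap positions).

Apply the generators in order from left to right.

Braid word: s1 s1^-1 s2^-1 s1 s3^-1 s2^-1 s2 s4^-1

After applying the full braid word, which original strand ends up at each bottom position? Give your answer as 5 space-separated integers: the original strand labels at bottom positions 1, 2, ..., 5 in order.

Answer: 3 1 4 5 2

Derivation:
Gen 1 (s1): strand 1 crosses over strand 2. Perm now: [2 1 3 4 5]
Gen 2 (s1^-1): strand 2 crosses under strand 1. Perm now: [1 2 3 4 5]
Gen 3 (s2^-1): strand 2 crosses under strand 3. Perm now: [1 3 2 4 5]
Gen 4 (s1): strand 1 crosses over strand 3. Perm now: [3 1 2 4 5]
Gen 5 (s3^-1): strand 2 crosses under strand 4. Perm now: [3 1 4 2 5]
Gen 6 (s2^-1): strand 1 crosses under strand 4. Perm now: [3 4 1 2 5]
Gen 7 (s2): strand 4 crosses over strand 1. Perm now: [3 1 4 2 5]
Gen 8 (s4^-1): strand 2 crosses under strand 5. Perm now: [3 1 4 5 2]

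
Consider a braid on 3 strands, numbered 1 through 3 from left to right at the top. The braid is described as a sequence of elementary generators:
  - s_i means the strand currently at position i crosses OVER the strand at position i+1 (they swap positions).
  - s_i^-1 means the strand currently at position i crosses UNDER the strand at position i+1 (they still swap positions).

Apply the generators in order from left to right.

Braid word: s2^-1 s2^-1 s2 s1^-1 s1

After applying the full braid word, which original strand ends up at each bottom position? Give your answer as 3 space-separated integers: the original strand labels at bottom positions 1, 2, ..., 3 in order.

Answer: 1 3 2

Derivation:
Gen 1 (s2^-1): strand 2 crosses under strand 3. Perm now: [1 3 2]
Gen 2 (s2^-1): strand 3 crosses under strand 2. Perm now: [1 2 3]
Gen 3 (s2): strand 2 crosses over strand 3. Perm now: [1 3 2]
Gen 4 (s1^-1): strand 1 crosses under strand 3. Perm now: [3 1 2]
Gen 5 (s1): strand 3 crosses over strand 1. Perm now: [1 3 2]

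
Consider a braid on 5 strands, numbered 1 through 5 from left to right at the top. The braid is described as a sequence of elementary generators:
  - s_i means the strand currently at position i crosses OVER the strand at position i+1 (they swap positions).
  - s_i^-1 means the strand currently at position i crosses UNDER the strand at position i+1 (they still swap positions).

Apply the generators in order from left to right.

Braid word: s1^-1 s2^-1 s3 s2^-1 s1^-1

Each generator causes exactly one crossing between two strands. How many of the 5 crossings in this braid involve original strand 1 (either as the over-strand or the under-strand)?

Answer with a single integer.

Gen 1: crossing 1x2. Involves strand 1? yes. Count so far: 1
Gen 2: crossing 1x3. Involves strand 1? yes. Count so far: 2
Gen 3: crossing 1x4. Involves strand 1? yes. Count so far: 3
Gen 4: crossing 3x4. Involves strand 1? no. Count so far: 3
Gen 5: crossing 2x4. Involves strand 1? no. Count so far: 3

Answer: 3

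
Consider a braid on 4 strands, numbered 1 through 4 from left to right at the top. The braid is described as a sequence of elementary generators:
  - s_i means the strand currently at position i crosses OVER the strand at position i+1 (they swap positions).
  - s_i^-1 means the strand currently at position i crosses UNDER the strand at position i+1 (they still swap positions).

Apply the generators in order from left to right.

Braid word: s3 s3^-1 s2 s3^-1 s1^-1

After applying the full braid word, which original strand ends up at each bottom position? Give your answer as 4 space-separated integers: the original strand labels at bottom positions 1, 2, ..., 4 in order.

Gen 1 (s3): strand 3 crosses over strand 4. Perm now: [1 2 4 3]
Gen 2 (s3^-1): strand 4 crosses under strand 3. Perm now: [1 2 3 4]
Gen 3 (s2): strand 2 crosses over strand 3. Perm now: [1 3 2 4]
Gen 4 (s3^-1): strand 2 crosses under strand 4. Perm now: [1 3 4 2]
Gen 5 (s1^-1): strand 1 crosses under strand 3. Perm now: [3 1 4 2]

Answer: 3 1 4 2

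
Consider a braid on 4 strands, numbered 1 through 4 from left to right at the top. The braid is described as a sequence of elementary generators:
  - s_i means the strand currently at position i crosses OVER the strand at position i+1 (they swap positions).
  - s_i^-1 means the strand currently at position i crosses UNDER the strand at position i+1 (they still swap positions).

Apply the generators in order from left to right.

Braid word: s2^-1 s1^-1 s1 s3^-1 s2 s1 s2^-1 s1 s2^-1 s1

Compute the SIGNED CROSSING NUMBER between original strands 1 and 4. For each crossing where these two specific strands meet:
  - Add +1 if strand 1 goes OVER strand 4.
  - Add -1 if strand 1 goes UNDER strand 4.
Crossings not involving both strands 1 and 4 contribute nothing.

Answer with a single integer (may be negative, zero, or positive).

Gen 1: crossing 2x3. Both 1&4? no. Sum: 0
Gen 2: crossing 1x3. Both 1&4? no. Sum: 0
Gen 3: crossing 3x1. Both 1&4? no. Sum: 0
Gen 4: crossing 2x4. Both 1&4? no. Sum: 0
Gen 5: crossing 3x4. Both 1&4? no. Sum: 0
Gen 6: 1 over 4. Both 1&4? yes. Contrib: +1. Sum: 1
Gen 7: crossing 1x3. Both 1&4? no. Sum: 1
Gen 8: crossing 4x3. Both 1&4? no. Sum: 1
Gen 9: 4 under 1. Both 1&4? yes. Contrib: +1. Sum: 2
Gen 10: crossing 3x1. Both 1&4? no. Sum: 2

Answer: 2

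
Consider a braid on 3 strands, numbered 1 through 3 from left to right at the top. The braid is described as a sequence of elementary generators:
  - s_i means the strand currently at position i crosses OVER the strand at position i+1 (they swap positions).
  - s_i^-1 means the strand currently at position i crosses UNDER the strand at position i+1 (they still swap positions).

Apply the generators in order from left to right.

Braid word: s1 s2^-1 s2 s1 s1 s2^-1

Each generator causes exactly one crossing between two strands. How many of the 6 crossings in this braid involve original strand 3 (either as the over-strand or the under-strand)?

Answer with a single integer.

Answer: 3

Derivation:
Gen 1: crossing 1x2. Involves strand 3? no. Count so far: 0
Gen 2: crossing 1x3. Involves strand 3? yes. Count so far: 1
Gen 3: crossing 3x1. Involves strand 3? yes. Count so far: 2
Gen 4: crossing 2x1. Involves strand 3? no. Count so far: 2
Gen 5: crossing 1x2. Involves strand 3? no. Count so far: 2
Gen 6: crossing 1x3. Involves strand 3? yes. Count so far: 3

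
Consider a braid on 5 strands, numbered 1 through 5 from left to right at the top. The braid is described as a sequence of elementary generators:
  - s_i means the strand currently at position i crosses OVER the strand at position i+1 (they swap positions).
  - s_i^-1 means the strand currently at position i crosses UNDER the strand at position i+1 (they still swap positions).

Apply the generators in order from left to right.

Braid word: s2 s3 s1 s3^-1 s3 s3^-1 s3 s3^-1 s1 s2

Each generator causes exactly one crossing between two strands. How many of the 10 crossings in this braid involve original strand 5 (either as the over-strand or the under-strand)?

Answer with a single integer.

Answer: 0

Derivation:
Gen 1: crossing 2x3. Involves strand 5? no. Count so far: 0
Gen 2: crossing 2x4. Involves strand 5? no. Count so far: 0
Gen 3: crossing 1x3. Involves strand 5? no. Count so far: 0
Gen 4: crossing 4x2. Involves strand 5? no. Count so far: 0
Gen 5: crossing 2x4. Involves strand 5? no. Count so far: 0
Gen 6: crossing 4x2. Involves strand 5? no. Count so far: 0
Gen 7: crossing 2x4. Involves strand 5? no. Count so far: 0
Gen 8: crossing 4x2. Involves strand 5? no. Count so far: 0
Gen 9: crossing 3x1. Involves strand 5? no. Count so far: 0
Gen 10: crossing 3x2. Involves strand 5? no. Count so far: 0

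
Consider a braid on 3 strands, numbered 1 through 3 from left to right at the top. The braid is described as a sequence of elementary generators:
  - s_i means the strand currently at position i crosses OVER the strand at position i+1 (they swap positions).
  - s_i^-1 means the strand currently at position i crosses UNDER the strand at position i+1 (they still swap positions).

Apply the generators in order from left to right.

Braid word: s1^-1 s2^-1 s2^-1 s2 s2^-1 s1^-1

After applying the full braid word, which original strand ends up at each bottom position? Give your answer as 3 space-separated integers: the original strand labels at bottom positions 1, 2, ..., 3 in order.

Gen 1 (s1^-1): strand 1 crosses under strand 2. Perm now: [2 1 3]
Gen 2 (s2^-1): strand 1 crosses under strand 3. Perm now: [2 3 1]
Gen 3 (s2^-1): strand 3 crosses under strand 1. Perm now: [2 1 3]
Gen 4 (s2): strand 1 crosses over strand 3. Perm now: [2 3 1]
Gen 5 (s2^-1): strand 3 crosses under strand 1. Perm now: [2 1 3]
Gen 6 (s1^-1): strand 2 crosses under strand 1. Perm now: [1 2 3]

Answer: 1 2 3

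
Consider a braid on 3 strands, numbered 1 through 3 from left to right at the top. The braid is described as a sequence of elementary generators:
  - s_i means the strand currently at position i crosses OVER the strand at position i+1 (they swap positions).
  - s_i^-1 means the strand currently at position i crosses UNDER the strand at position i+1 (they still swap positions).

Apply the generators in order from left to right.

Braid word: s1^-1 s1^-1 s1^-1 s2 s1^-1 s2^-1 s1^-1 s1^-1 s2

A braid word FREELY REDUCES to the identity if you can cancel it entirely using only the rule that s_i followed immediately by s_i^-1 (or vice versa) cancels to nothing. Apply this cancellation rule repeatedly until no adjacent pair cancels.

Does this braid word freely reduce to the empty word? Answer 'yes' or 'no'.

Gen 1 (s1^-1): push. Stack: [s1^-1]
Gen 2 (s1^-1): push. Stack: [s1^-1 s1^-1]
Gen 3 (s1^-1): push. Stack: [s1^-1 s1^-1 s1^-1]
Gen 4 (s2): push. Stack: [s1^-1 s1^-1 s1^-1 s2]
Gen 5 (s1^-1): push. Stack: [s1^-1 s1^-1 s1^-1 s2 s1^-1]
Gen 6 (s2^-1): push. Stack: [s1^-1 s1^-1 s1^-1 s2 s1^-1 s2^-1]
Gen 7 (s1^-1): push. Stack: [s1^-1 s1^-1 s1^-1 s2 s1^-1 s2^-1 s1^-1]
Gen 8 (s1^-1): push. Stack: [s1^-1 s1^-1 s1^-1 s2 s1^-1 s2^-1 s1^-1 s1^-1]
Gen 9 (s2): push. Stack: [s1^-1 s1^-1 s1^-1 s2 s1^-1 s2^-1 s1^-1 s1^-1 s2]
Reduced word: s1^-1 s1^-1 s1^-1 s2 s1^-1 s2^-1 s1^-1 s1^-1 s2

Answer: no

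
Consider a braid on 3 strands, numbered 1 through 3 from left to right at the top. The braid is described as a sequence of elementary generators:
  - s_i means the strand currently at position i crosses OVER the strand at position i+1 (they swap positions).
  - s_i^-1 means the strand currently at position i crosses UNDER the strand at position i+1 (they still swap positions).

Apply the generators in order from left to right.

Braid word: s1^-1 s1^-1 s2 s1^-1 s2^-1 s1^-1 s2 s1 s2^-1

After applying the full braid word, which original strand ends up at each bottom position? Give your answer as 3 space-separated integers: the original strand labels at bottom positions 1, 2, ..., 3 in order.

Answer: 1 3 2

Derivation:
Gen 1 (s1^-1): strand 1 crosses under strand 2. Perm now: [2 1 3]
Gen 2 (s1^-1): strand 2 crosses under strand 1. Perm now: [1 2 3]
Gen 3 (s2): strand 2 crosses over strand 3. Perm now: [1 3 2]
Gen 4 (s1^-1): strand 1 crosses under strand 3. Perm now: [3 1 2]
Gen 5 (s2^-1): strand 1 crosses under strand 2. Perm now: [3 2 1]
Gen 6 (s1^-1): strand 3 crosses under strand 2. Perm now: [2 3 1]
Gen 7 (s2): strand 3 crosses over strand 1. Perm now: [2 1 3]
Gen 8 (s1): strand 2 crosses over strand 1. Perm now: [1 2 3]
Gen 9 (s2^-1): strand 2 crosses under strand 3. Perm now: [1 3 2]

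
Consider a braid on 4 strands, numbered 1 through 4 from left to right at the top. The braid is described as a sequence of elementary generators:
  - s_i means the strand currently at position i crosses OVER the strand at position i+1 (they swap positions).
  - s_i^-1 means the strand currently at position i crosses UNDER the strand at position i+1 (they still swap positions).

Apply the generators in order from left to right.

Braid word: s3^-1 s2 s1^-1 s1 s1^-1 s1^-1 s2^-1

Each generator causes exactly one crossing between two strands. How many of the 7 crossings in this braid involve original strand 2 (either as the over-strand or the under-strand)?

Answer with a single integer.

Gen 1: crossing 3x4. Involves strand 2? no. Count so far: 0
Gen 2: crossing 2x4. Involves strand 2? yes. Count so far: 1
Gen 3: crossing 1x4. Involves strand 2? no. Count so far: 1
Gen 4: crossing 4x1. Involves strand 2? no. Count so far: 1
Gen 5: crossing 1x4. Involves strand 2? no. Count so far: 1
Gen 6: crossing 4x1. Involves strand 2? no. Count so far: 1
Gen 7: crossing 4x2. Involves strand 2? yes. Count so far: 2

Answer: 2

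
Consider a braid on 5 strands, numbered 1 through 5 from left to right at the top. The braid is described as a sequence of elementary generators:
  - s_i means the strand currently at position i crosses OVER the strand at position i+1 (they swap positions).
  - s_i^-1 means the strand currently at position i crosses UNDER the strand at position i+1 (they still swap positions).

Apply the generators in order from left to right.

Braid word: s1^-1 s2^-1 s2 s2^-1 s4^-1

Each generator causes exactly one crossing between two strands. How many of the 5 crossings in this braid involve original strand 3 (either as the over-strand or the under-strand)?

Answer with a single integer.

Gen 1: crossing 1x2. Involves strand 3? no. Count so far: 0
Gen 2: crossing 1x3. Involves strand 3? yes. Count so far: 1
Gen 3: crossing 3x1. Involves strand 3? yes. Count so far: 2
Gen 4: crossing 1x3. Involves strand 3? yes. Count so far: 3
Gen 5: crossing 4x5. Involves strand 3? no. Count so far: 3

Answer: 3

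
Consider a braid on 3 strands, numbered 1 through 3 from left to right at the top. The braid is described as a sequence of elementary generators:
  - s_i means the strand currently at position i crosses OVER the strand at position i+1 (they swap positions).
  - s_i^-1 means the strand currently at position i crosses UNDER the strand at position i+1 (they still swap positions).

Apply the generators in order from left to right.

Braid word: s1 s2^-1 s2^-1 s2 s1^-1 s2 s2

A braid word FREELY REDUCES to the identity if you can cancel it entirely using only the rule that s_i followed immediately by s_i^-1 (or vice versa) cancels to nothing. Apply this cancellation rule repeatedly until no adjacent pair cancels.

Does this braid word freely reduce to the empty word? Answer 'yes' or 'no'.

Gen 1 (s1): push. Stack: [s1]
Gen 2 (s2^-1): push. Stack: [s1 s2^-1]
Gen 3 (s2^-1): push. Stack: [s1 s2^-1 s2^-1]
Gen 4 (s2): cancels prior s2^-1. Stack: [s1 s2^-1]
Gen 5 (s1^-1): push. Stack: [s1 s2^-1 s1^-1]
Gen 6 (s2): push. Stack: [s1 s2^-1 s1^-1 s2]
Gen 7 (s2): push. Stack: [s1 s2^-1 s1^-1 s2 s2]
Reduced word: s1 s2^-1 s1^-1 s2 s2

Answer: no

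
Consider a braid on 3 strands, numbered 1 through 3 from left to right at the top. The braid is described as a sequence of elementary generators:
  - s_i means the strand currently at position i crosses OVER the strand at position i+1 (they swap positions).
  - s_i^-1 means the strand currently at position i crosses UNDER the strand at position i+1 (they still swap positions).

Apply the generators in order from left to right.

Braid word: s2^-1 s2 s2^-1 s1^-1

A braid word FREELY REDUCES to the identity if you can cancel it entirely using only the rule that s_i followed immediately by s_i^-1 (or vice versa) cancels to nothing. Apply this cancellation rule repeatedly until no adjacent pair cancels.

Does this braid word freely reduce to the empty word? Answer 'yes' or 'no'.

Answer: no

Derivation:
Gen 1 (s2^-1): push. Stack: [s2^-1]
Gen 2 (s2): cancels prior s2^-1. Stack: []
Gen 3 (s2^-1): push. Stack: [s2^-1]
Gen 4 (s1^-1): push. Stack: [s2^-1 s1^-1]
Reduced word: s2^-1 s1^-1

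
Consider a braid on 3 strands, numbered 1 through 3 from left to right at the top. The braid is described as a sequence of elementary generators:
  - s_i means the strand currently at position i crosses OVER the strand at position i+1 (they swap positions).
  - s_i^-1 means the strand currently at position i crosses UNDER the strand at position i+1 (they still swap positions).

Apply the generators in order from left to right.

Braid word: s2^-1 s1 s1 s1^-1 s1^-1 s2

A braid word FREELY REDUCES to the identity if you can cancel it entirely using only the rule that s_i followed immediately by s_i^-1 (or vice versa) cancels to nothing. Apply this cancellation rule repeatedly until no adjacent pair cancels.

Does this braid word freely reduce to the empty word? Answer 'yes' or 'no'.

Gen 1 (s2^-1): push. Stack: [s2^-1]
Gen 2 (s1): push. Stack: [s2^-1 s1]
Gen 3 (s1): push. Stack: [s2^-1 s1 s1]
Gen 4 (s1^-1): cancels prior s1. Stack: [s2^-1 s1]
Gen 5 (s1^-1): cancels prior s1. Stack: [s2^-1]
Gen 6 (s2): cancels prior s2^-1. Stack: []
Reduced word: (empty)

Answer: yes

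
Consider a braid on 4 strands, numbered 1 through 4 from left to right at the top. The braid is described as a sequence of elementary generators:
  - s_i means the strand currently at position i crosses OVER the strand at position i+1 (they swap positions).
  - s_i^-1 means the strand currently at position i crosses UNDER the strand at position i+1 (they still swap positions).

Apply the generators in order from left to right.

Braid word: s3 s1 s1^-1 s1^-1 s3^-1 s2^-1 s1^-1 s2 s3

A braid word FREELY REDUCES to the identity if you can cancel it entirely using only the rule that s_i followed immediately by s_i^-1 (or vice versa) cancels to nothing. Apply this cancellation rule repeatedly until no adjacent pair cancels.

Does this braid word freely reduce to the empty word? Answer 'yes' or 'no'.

Gen 1 (s3): push. Stack: [s3]
Gen 2 (s1): push. Stack: [s3 s1]
Gen 3 (s1^-1): cancels prior s1. Stack: [s3]
Gen 4 (s1^-1): push. Stack: [s3 s1^-1]
Gen 5 (s3^-1): push. Stack: [s3 s1^-1 s3^-1]
Gen 6 (s2^-1): push. Stack: [s3 s1^-1 s3^-1 s2^-1]
Gen 7 (s1^-1): push. Stack: [s3 s1^-1 s3^-1 s2^-1 s1^-1]
Gen 8 (s2): push. Stack: [s3 s1^-1 s3^-1 s2^-1 s1^-1 s2]
Gen 9 (s3): push. Stack: [s3 s1^-1 s3^-1 s2^-1 s1^-1 s2 s3]
Reduced word: s3 s1^-1 s3^-1 s2^-1 s1^-1 s2 s3

Answer: no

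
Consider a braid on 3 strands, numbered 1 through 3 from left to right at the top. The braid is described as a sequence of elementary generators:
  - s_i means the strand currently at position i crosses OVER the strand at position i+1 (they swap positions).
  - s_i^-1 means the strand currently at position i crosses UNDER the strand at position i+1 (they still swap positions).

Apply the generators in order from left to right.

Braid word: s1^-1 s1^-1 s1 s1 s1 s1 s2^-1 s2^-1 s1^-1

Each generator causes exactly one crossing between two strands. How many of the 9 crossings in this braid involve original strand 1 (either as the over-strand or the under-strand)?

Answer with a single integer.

Gen 1: crossing 1x2. Involves strand 1? yes. Count so far: 1
Gen 2: crossing 2x1. Involves strand 1? yes. Count so far: 2
Gen 3: crossing 1x2. Involves strand 1? yes. Count so far: 3
Gen 4: crossing 2x1. Involves strand 1? yes. Count so far: 4
Gen 5: crossing 1x2. Involves strand 1? yes. Count so far: 5
Gen 6: crossing 2x1. Involves strand 1? yes. Count so far: 6
Gen 7: crossing 2x3. Involves strand 1? no. Count so far: 6
Gen 8: crossing 3x2. Involves strand 1? no. Count so far: 6
Gen 9: crossing 1x2. Involves strand 1? yes. Count so far: 7

Answer: 7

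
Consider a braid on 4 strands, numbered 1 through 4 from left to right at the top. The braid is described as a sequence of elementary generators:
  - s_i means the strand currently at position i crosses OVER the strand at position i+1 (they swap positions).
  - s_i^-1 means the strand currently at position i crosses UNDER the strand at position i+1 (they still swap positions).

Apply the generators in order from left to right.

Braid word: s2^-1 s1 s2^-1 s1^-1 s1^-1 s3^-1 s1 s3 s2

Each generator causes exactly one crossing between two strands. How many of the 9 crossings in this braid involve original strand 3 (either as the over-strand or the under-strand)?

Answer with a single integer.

Answer: 6

Derivation:
Gen 1: crossing 2x3. Involves strand 3? yes. Count so far: 1
Gen 2: crossing 1x3. Involves strand 3? yes. Count so far: 2
Gen 3: crossing 1x2. Involves strand 3? no. Count so far: 2
Gen 4: crossing 3x2. Involves strand 3? yes. Count so far: 3
Gen 5: crossing 2x3. Involves strand 3? yes. Count so far: 4
Gen 6: crossing 1x4. Involves strand 3? no. Count so far: 4
Gen 7: crossing 3x2. Involves strand 3? yes. Count so far: 5
Gen 8: crossing 4x1. Involves strand 3? no. Count so far: 5
Gen 9: crossing 3x1. Involves strand 3? yes. Count so far: 6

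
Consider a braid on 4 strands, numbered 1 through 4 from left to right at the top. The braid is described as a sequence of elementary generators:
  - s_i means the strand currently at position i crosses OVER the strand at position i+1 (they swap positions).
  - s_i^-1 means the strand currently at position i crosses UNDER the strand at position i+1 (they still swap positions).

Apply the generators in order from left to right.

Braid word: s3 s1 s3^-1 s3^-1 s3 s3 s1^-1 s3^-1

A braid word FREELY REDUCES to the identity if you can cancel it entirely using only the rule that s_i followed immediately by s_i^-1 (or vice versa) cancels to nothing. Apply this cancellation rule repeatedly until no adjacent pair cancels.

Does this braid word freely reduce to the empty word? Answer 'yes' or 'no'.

Gen 1 (s3): push. Stack: [s3]
Gen 2 (s1): push. Stack: [s3 s1]
Gen 3 (s3^-1): push. Stack: [s3 s1 s3^-1]
Gen 4 (s3^-1): push. Stack: [s3 s1 s3^-1 s3^-1]
Gen 5 (s3): cancels prior s3^-1. Stack: [s3 s1 s3^-1]
Gen 6 (s3): cancels prior s3^-1. Stack: [s3 s1]
Gen 7 (s1^-1): cancels prior s1. Stack: [s3]
Gen 8 (s3^-1): cancels prior s3. Stack: []
Reduced word: (empty)

Answer: yes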